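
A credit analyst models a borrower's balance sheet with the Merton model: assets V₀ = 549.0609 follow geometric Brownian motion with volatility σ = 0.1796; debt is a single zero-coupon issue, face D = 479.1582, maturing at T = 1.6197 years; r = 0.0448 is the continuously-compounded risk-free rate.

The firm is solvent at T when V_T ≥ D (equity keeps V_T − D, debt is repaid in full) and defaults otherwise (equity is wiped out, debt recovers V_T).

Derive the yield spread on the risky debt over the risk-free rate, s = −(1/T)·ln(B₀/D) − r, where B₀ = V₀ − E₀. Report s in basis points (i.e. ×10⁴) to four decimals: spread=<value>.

spread=154.8491

d₁ = [ln(V₀/D) + (r + σ²/2)T] / (σ√T)
   = [ln(549.0609/479.1582) + (0.0448 + 0.5·0.1796²)·1.6197] / (0.1796·√1.6197)
   = [0.136179 + 0.098685] / 0.228572 = 1.027525
d₂ = d₁ − σ√T = 1.027525 − 0.228572 = 0.798953
N(d₁) = 0.847913,  N(d₂) = 0.787841,  e^(−rT) = 0.930008
E₀ = V₀·N(d₁) − D·e^(−rT)·N(d₂)
   = 549.0609·0.847913 − 479.1582·0.930008·0.787841 = 114.477730
B₀ = V₀ − E₀ = 549.0609 − 114.477730 = 434.583170
spread = −(1/T)·ln(B₀/D) − r = −(1/1.6197)·ln(434.583170/479.1582) − 0.0448 = 0.01548491
in basis points: 0.01548491 × 10⁴ = 154.8491 bp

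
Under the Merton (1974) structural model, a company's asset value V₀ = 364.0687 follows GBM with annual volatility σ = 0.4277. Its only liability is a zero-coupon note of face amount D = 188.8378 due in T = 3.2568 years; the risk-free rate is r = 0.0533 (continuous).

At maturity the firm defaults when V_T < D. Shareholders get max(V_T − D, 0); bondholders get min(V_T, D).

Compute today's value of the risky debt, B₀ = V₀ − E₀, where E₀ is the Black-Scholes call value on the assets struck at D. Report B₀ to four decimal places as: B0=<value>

B0=146.0104

d₁ = [ln(V₀/D) + (r + σ²/2)T] / (σ√T)
   = [ln(364.0687/188.8378) + (0.0533 + 0.5·0.4277²)·3.2568] / (0.4277·√3.2568)
   = [0.656454 + 0.471466] / 0.771853 = 1.461314
d₂ = d₁ − σ√T = 1.461314 − 0.771853 = 0.689461
N(d₁) = 0.928035,  N(d₂) = 0.754733,  e^(−rT) = 0.840644
E₀ = V₀·N(d₁) − D·e^(−rT)·N(d₂)
   = 364.0687·0.928035 − 188.8378·0.840644·0.754733 = 218.058267
B₀ = V₀ − E₀ = 364.0687 − 218.058267 = 146.010433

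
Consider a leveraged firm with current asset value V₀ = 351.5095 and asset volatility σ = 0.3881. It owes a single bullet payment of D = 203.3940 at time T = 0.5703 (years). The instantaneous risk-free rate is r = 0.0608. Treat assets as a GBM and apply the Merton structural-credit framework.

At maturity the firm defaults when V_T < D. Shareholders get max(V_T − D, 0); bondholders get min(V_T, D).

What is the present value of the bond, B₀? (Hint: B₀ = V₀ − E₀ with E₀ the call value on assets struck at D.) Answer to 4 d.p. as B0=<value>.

d₁ = [ln(V₀/D) + (r + σ²/2)T] / (σ√T)
   = [ln(351.5095/203.3940) + (0.0608 + 0.5·0.3881²)·0.5703] / (0.3881·√0.5703)
   = [0.547092 + 0.077624] / 0.293086 = 2.131509
d₂ = d₁ − σ√T = 2.131509 − 0.293086 = 1.838423
N(d₁) = 0.983476,  N(d₂) = 0.967000,  e^(−rT) = 0.965920
E₀ = V₀·N(d₁) − D·e^(−rT)·N(d₂)
   = 351.5095·0.983476 − 203.3940·0.965920·0.967000 = 155.722224
B₀ = V₀ − E₀ = 351.5095 − 155.722224 = 195.787276

B0=195.7873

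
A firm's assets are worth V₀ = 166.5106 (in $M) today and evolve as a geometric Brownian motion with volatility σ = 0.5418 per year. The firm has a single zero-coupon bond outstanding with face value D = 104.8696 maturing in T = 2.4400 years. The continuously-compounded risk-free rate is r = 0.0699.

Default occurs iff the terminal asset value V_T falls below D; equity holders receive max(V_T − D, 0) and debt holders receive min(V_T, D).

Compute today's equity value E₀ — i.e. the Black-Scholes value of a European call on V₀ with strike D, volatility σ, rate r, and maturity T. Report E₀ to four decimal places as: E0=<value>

E0=90.9278

d₁ = [ln(V₀/D) + (r + σ²/2)T] / (σ√T)
   = [ln(166.5106/104.8696) + (0.0699 + 0.5·0.5418²)·2.4400] / (0.5418·√2.4400)
   = [0.462341 + 0.528684] / 0.846319 = 1.170983
d₂ = d₁ − σ√T = 1.170983 − 0.846319 = 0.324665
N(d₁) = 0.879197,  N(d₂) = 0.627283,  e^(−rT) = 0.843196
E₀ = V₀·N(d₁) − D·e^(−rT)·N(d₂)
   = 166.5106·0.879197 − 104.8696·0.843196·0.627283 = 90.927818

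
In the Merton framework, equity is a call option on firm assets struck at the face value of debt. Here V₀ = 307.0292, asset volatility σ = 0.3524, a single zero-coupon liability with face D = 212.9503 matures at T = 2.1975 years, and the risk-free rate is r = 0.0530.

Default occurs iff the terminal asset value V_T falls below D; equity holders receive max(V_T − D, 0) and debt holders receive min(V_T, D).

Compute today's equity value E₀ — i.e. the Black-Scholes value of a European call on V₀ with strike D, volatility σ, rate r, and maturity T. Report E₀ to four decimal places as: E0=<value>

d₁ = [ln(V₀/D) + (r + σ²/2)T] / (σ√T)
   = [ln(307.0292/212.9503) + (0.0530 + 0.5·0.3524²)·2.1975] / (0.3524·√2.1975)
   = [0.365884 + 0.252917] / 0.522397 = 1.184542
d₂ = d₁ − σ√T = 1.184542 − 0.522397 = 0.662145
N(d₁) = 0.881901,  N(d₂) = 0.746061,  e^(−rT) = 0.890059
E₀ = V₀·N(d₁) − D·e^(−rT)·N(d₂)
   = 307.0292·0.881901 − 212.9503·0.890059·0.746061 = 129.362113

E0=129.3621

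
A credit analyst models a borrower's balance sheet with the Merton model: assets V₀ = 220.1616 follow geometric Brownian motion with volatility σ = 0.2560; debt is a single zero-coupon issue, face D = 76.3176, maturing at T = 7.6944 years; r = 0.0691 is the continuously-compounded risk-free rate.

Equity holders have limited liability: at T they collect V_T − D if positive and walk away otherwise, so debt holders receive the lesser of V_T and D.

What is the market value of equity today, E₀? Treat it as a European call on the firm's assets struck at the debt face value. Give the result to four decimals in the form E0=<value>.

d₁ = [ln(V₀/D) + (r + σ²/2)T] / (σ√T)
   = [ln(220.1616/76.3176) + (0.0691 + 0.5·0.2560²)·7.6944] / (0.2560·√7.6944)
   = [1.059458 + 0.783813] / 0.710113 = 2.595744
d₂ = d₁ − σ√T = 2.595744 − 0.710113 = 1.885632
N(d₁) = 0.995281,  N(d₂) = 0.970328,  e^(−rT) = 0.587615
E₀ = V₀·N(d₁) − D·e^(−rT)·N(d₂)
   = 220.1616·0.995281 − 76.3176·0.587615·0.970328 = 175.607876

E0=175.6079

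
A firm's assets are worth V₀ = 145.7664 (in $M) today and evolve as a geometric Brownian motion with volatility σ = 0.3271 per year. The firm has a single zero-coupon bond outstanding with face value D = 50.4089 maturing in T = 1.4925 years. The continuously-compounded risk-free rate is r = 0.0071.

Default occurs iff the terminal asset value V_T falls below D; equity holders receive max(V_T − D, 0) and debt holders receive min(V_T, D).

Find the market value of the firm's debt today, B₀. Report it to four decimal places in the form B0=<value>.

d₁ = [ln(V₀/D) + (r + σ²/2)T] / (σ√T)
   = [ln(145.7664/50.4089) + (0.0071 + 0.5·0.3271²)·1.4925] / (0.3271·√1.4925)
   = [1.061838 + 0.090441] / 0.399611 = 2.883500
d₂ = d₁ − σ√T = 2.883500 − 0.399611 = 2.483888
N(d₁) = 0.998034,  N(d₂) = 0.993502,  e^(−rT) = 0.989459
E₀ = V₀·N(d₁) − D·e^(−rT)·N(d₂)
   = 145.7664·0.998034 − 50.4089·0.989459·0.993502 = 95.926309
B₀ = V₀ − E₀ = 145.7664 − 95.926309 = 49.840091

B0=49.8401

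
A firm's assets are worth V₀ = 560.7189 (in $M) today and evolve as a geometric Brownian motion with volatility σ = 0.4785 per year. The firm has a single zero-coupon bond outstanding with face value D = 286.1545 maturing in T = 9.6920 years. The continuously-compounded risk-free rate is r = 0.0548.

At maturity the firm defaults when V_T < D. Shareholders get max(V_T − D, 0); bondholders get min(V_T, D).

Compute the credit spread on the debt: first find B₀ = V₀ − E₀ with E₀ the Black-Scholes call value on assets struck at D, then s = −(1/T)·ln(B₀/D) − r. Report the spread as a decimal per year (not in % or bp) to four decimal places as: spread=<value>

d₁ = [ln(V₀/D) + (r + σ²/2)T] / (σ√T)
   = [ln(560.7189/286.1545) + (0.0548 + 0.5·0.4785²)·9.6920] / (0.4785·√9.6920)
   = [0.672688 + 1.640673] / 1.489665 = 1.552940
d₂ = d₁ − σ√T = 1.552940 − 1.489665 = 0.063275
N(d₁) = 0.939781,  N(d₂) = 0.525226,  e^(−rT) = 0.587945
E₀ = V₀·N(d₁) − D·e^(−rT)·N(d₂)
   = 560.7189·0.939781 − 286.1545·0.587945·0.525226 = 438.587406
B₀ = V₀ − E₀ = 560.7189 − 438.587406 = 122.131494
spread = −(1/T)·ln(B₀/D) − r = −(1/9.6920)·ln(122.131494/286.1545) − 0.0548 = 0.03304911

spread=0.0330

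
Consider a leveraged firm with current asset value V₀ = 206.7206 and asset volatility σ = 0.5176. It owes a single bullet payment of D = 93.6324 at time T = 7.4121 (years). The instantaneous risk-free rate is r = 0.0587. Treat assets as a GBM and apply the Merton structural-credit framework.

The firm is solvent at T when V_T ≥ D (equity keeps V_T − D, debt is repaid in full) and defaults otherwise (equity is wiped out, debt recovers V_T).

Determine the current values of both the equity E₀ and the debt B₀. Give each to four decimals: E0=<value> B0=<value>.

E0=160.5173 B0=46.2033

d₁ = [ln(V₀/D) + (r + σ²/2)T] / (σ√T)
   = [ln(206.7206/93.6324) + (0.0587 + 0.5·0.5176²)·7.4121] / (0.5176·√7.4121)
   = [0.791992 + 1.427977] / 1.409175 = 1.575368
d₂ = d₁ − σ√T = 1.575368 − 1.409175 = 0.166193
N(d₁) = 0.942414,  N(d₂) = 0.565997,  e^(−rT) = 0.647206
E₀ = V₀·N(d₁) − D·e^(−rT)·N(d₂)
   = 206.7206·0.942414 − 93.6324·0.647206·0.565997 = 160.517286
B₀ = V₀ − E₀ = 206.7206 − 160.517286 = 46.203314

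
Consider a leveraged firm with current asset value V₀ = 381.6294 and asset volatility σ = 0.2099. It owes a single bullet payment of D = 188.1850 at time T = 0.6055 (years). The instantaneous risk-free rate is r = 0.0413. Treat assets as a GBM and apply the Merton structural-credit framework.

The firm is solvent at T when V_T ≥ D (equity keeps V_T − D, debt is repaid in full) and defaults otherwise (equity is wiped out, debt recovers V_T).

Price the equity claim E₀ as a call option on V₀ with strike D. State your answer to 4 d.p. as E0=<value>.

d₁ = [ln(V₀/D) + (r + σ²/2)T] / (σ√T)
   = [ln(381.6294/188.1850) + (0.0413 + 0.5·0.2099²)·0.6055] / (0.2099·√0.6055)
   = [0.707024 + 0.038346] / 0.163331 = 4.563547
d₂ = d₁ − σ√T = 4.563547 − 0.163331 = 4.400215
N(d₁) = 0.999997,  N(d₂) = 0.999995,  e^(−rT) = 0.975303
E₀ = V₀·N(d₁) − D·e^(−rT)·N(d₂)
   = 381.6294·0.999997 − 188.1850·0.975303·0.999995 = 198.092049

E0=198.0920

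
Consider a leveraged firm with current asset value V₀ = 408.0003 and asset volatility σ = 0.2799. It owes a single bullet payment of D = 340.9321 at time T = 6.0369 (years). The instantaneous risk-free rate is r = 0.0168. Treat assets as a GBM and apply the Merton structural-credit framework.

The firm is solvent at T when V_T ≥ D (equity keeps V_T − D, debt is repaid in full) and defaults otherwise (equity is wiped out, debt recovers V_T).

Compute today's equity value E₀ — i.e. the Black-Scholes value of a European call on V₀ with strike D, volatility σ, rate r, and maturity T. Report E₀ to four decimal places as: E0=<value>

d₁ = [ln(V₀/D) + (r + σ²/2)T] / (σ√T)
   = [ln(408.0003/340.9321) + (0.0168 + 0.5·0.2799²)·6.0369] / (0.2799·√6.0369)
   = [0.179585 + 0.337897] / 0.687717 = 0.752463
d₂ = d₁ − σ√T = 0.752463 − 0.687717 = 0.064746
N(d₁) = 0.774114,  N(d₂) = 0.525812,  e^(−rT) = 0.903554
E₀ = V₀·N(d₁) − D·e^(−rT)·N(d₂)
   = 408.0003·0.774114 − 340.9321·0.903554·0.525812 = 153.862070

E0=153.8621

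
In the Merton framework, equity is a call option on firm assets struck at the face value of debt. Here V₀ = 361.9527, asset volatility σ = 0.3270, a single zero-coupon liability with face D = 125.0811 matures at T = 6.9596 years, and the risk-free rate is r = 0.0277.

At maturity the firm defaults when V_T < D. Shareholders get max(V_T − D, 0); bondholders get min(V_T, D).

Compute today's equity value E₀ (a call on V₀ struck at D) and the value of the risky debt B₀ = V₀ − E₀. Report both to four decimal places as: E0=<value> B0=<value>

E0=263.8615 B0=98.0912

d₁ = [ln(V₀/D) + (r + σ²/2)T] / (σ√T)
   = [ln(361.9527/125.0811) + (0.0277 + 0.5·0.3270²)·6.9596] / (0.3270·√6.9596)
   = [1.062551 + 0.564872] / 0.862660 = 1.886517
d₂ = d₁ − σ√T = 1.886517 − 0.862660 = 1.023857
N(d₁) = 0.970387,  N(d₂) = 0.847048,  e^(−rT) = 0.824663
E₀ = V₀·N(d₁) − D·e^(−rT)·N(d₂)
   = 361.9527·0.970387 − 125.0811·0.824663·0.847048 = 263.861515
B₀ = V₀ − E₀ = 361.9527 − 263.861515 = 98.091185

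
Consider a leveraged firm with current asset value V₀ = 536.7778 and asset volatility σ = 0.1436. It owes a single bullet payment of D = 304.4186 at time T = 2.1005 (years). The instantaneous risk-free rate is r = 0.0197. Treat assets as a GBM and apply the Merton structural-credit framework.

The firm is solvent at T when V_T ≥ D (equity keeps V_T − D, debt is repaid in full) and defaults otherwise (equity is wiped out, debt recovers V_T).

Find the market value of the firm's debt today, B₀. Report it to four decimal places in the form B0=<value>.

B0=292.0380

d₁ = [ln(V₀/D) + (r + σ²/2)T] / (σ√T)
   = [ln(536.7778/304.4186) + (0.0197 + 0.5·0.1436²)·2.1005] / (0.1436·√2.1005)
   = [0.567181 + 0.063037] / 0.208121 = 3.028131
d₂ = d₁ − σ√T = 3.028131 − 0.208121 = 2.820010
N(d₁) = 0.998770,  N(d₂) = 0.997599,  e^(−rT) = 0.959465
E₀ = V₀·N(d₁) − D·e^(−rT)·N(d₂)
   = 536.7778·0.998770 − 304.4186·0.959465·0.997599 = 244.739812
B₀ = V₀ − E₀ = 536.7778 − 244.739812 = 292.037988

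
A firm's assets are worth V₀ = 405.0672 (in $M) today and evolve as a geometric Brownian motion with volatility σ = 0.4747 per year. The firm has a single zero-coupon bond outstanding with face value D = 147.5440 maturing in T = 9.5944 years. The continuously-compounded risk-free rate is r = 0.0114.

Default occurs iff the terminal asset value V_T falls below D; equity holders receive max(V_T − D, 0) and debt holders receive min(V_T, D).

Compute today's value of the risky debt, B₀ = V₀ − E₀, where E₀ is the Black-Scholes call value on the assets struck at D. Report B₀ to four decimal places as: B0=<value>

B0=94.7525

d₁ = [ln(V₀/D) + (r + σ²/2)T] / (σ√T)
   = [ln(405.0672/147.5440) + (0.0114 + 0.5·0.4747²)·9.5944] / (0.4747·√9.5944)
   = [1.009927 + 1.190378] / 1.470375 = 1.496424
d₂ = d₁ − σ√T = 1.496424 − 1.470375 = 0.026049
N(d₁) = 0.932728,  N(d₂) = 0.510391,  e^(−rT) = 0.896393
E₀ = V₀·N(d₁) − D·e^(−rT)·N(d₂)
   = 405.0672·0.932728 − 147.5440·0.896393·0.510391 = 310.314700
B₀ = V₀ − E₀ = 405.0672 − 310.314700 = 94.752500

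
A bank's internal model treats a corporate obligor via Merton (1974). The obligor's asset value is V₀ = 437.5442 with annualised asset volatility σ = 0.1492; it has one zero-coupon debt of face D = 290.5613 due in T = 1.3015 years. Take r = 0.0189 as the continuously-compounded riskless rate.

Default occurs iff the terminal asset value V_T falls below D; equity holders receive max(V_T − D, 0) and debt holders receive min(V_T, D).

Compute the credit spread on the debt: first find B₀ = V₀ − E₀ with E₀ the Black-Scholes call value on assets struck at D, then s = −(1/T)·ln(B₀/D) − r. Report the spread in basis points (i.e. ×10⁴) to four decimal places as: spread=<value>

spread=2.7821

d₁ = [ln(V₀/D) + (r + σ²/2)T] / (σ√T)
   = [ln(437.5442/290.5613) + (0.0189 + 0.5·0.1492²)·1.3015] / (0.1492·√1.3015)
   = [0.409363 + 0.039084] / 0.170212 = 2.634637
d₂ = d₁ − σ√T = 2.634637 − 0.170212 = 2.464425
N(d₁) = 0.995789,  N(d₂) = 0.993138,  e^(−rT) = 0.975702
E₀ = V₀·N(d₁) − D·e^(−rT)·N(d₂)
   = 437.5442·0.995789 − 290.5613·0.975702·0.993138 = 154.145672
B₀ = V₀ − E₀ = 437.5442 − 154.145672 = 283.398528
spread = −(1/T)·ln(B₀/D) − r = −(1/1.3015)·ln(283.398528/290.5613) − 0.0189 = 0.00027821
in basis points: 0.00027821 × 10⁴ = 2.7821 bp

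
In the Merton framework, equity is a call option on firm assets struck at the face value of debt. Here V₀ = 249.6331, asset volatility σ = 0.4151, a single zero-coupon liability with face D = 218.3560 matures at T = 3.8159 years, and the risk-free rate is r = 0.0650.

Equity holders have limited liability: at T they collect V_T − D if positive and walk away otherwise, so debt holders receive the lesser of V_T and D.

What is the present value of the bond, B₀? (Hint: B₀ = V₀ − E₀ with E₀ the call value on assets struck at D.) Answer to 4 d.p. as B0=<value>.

B0=137.1783

d₁ = [ln(V₀/D) + (r + σ²/2)T] / (σ√T)
   = [ln(249.6331/218.3560) + (0.0650 + 0.5·0.4151²)·3.8159] / (0.4151·√3.8159)
   = [0.133865 + 0.576789] / 0.810870 = 0.876409
d₂ = d₁ − σ√T = 0.876409 − 0.810870 = 0.065539
N(d₁) = 0.809596,  N(d₂) = 0.526128,  e^(−rT) = 0.780334
E₀ = V₀·N(d₁) − D·e^(−rT)·N(d₂)
   = 249.6331·0.809596 − 218.3560·0.780334·0.526128 = 112.454817
B₀ = V₀ − E₀ = 249.6331 − 112.454817 = 137.178283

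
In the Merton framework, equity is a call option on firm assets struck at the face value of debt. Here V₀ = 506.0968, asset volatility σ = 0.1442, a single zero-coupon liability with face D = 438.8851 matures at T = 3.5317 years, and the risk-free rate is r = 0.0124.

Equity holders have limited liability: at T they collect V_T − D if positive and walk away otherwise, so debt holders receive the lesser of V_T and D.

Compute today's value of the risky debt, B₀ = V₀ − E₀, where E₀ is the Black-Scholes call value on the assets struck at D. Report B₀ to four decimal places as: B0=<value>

B0=401.9369

d₁ = [ln(V₀/D) + (r + σ²/2)T] / (σ√T)
   = [ln(506.0968/438.8851) + (0.0124 + 0.5·0.1442²)·3.5317] / (0.1442·√3.5317)
   = [0.142490 + 0.080512] / 0.270992 = 0.822908
d₂ = d₁ − σ√T = 0.822908 − 0.270992 = 0.551916
N(d₁) = 0.794720,  N(d₂) = 0.709497,  e^(−rT) = 0.957152
E₀ = V₀·N(d₁) − D·e^(−rT)·N(d₂)
   = 506.0968·0.794720 − 438.8851·0.957152·0.709497 = 104.159892
B₀ = V₀ − E₀ = 506.0968 − 104.159892 = 401.936908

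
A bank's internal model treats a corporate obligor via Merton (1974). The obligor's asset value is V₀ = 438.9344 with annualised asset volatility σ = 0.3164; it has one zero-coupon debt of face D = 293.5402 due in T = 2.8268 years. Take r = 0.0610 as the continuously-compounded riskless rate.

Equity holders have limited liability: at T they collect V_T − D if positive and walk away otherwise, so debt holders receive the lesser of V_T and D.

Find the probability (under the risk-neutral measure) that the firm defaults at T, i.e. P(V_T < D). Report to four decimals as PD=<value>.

d₁ = [ln(V₀/D) + (r + σ²/2)T] / (σ√T)
   = [ln(438.9344/293.5402) + (0.0610 + 0.5·0.3164²)·2.8268] / (0.3164·√2.8268)
   = [0.402335 + 0.313929] / 0.531966 = 1.346447
d₂ = d₁ − σ√T = 1.346447 − 0.531966 = 0.814481
risk-neutral PD = N(−d₂) = N(-0.814481) = 0.207685

PD=0.2077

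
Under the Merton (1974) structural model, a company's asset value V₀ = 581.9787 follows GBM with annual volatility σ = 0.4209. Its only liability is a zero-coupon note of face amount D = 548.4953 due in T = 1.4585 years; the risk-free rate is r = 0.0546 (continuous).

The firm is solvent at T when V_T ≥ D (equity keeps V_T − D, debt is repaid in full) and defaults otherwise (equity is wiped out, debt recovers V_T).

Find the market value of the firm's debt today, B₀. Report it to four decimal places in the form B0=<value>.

d₁ = [ln(V₀/D) + (r + σ²/2)T] / (σ√T)
   = [ln(581.9787/548.4953) + (0.0546 + 0.5·0.4209²)·1.4585] / (0.4209·√1.4585)
   = [0.059255 + 0.208826] / 0.508314 = 0.527392
d₂ = d₁ − σ√T = 0.527392 − 0.508314 = 0.019078
N(d₁) = 0.701039,  N(d₂) = 0.507611,  e^(−rT) = 0.923454
E₀ = V₀·N(d₁) − D·e^(−rT)·N(d₂)
   = 581.9787·0.701039 − 548.4953·0.923454·0.507611 = 150.879994
B₀ = V₀ − E₀ = 581.9787 − 150.879994 = 431.098706

B0=431.0987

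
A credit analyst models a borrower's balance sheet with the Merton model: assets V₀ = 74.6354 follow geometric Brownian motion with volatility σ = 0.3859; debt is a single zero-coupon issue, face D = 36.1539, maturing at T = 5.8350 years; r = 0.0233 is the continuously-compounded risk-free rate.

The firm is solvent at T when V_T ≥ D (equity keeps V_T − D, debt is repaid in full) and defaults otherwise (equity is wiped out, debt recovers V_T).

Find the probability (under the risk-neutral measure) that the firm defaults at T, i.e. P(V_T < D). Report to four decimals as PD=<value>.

PD=0.3237

d₁ = [ln(V₀/D) + (r + σ²/2)T] / (σ√T)
   = [ln(74.6354/36.1539) + (0.0233 + 0.5·0.3859²)·5.8350] / (0.3859·√5.8350)
   = [0.724830 + 0.570426] / 0.932170 = 1.389506
d₂ = d₁ − σ√T = 1.389506 − 0.932170 = 0.457336
risk-neutral PD = N(−d₂) = N(-0.457336) = 0.323715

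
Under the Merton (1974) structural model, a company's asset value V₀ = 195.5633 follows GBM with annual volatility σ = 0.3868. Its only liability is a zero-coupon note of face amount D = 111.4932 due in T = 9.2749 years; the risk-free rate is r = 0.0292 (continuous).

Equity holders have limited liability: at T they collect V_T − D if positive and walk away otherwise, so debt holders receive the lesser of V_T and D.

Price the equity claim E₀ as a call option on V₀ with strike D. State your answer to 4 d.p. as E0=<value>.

d₁ = [ln(V₀/D) + (r + σ²/2)T] / (σ√T)
   = [ln(195.5633/111.4932) + (0.0292 + 0.5·0.3868²)·9.2749] / (0.3868·√9.2749)
   = [0.561921 + 0.964656] / 1.177989 = 1.295918
d₂ = d₁ − σ√T = 1.295918 − 1.177989 = 0.117929
N(d₁) = 0.902498,  N(d₂) = 0.546938,  e^(−rT) = 0.762748
E₀ = V₀·N(d₁) − D·e^(−rT)·N(d₂)
   = 195.5633·0.902498 − 111.4932·0.762748·0.546938 = 129.983200

E0=129.9832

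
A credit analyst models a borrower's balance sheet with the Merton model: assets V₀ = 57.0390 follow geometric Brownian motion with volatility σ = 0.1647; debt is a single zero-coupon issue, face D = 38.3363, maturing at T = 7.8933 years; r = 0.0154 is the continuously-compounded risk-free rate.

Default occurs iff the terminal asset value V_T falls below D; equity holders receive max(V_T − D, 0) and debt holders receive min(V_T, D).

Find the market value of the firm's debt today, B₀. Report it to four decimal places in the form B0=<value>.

d₁ = [ln(V₀/D) + (r + σ²/2)T] / (σ√T)
   = [ln(57.0390/38.3363) + (0.0154 + 0.5·0.1647²)·7.8933] / (0.1647·√7.8933)
   = [0.397338 + 0.228614] / 0.462725 = 1.352752
d₂ = d₁ − σ√T = 1.352752 − 0.462725 = 0.890027
N(d₁) = 0.911933,  N(d₂) = 0.813274,  e^(−rT) = 0.885541
E₀ = V₀·N(d₁) − D·e^(−rT)·N(d₂)
   = 57.0390·0.911933 − 38.3363·0.885541·0.813274 = 24.406396
B₀ = V₀ − E₀ = 57.0390 − 24.406396 = 32.632604

B0=32.6326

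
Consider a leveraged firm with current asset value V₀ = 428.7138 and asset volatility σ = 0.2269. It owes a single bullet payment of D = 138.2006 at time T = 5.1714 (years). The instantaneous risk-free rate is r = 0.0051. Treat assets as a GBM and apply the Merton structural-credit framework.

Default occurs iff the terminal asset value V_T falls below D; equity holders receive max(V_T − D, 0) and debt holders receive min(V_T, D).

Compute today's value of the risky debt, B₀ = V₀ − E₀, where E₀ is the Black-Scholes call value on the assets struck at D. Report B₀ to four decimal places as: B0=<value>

d₁ = [ln(V₀/D) + (r + σ²/2)T] / (σ√T)
   = [ln(428.7138/138.2006) + (0.0051 + 0.5·0.2269²)·5.1714] / (0.2269·√5.1714)
   = [1.132083 + 0.159495] / 0.515987 = 2.503124
d₂ = d₁ − σ√T = 2.503124 − 0.515987 = 1.987137
N(d₁) = 0.993845,  N(d₂) = 0.976546,  e^(−rT) = 0.973971
E₀ = V₀·N(d₁) − D·e^(−rT)·N(d₂)
   = 428.7138·0.993845 − 138.2006·0.973971·0.976546 = 294.628623
B₀ = V₀ − E₀ = 428.7138 − 294.628623 = 134.085177

B0=134.0852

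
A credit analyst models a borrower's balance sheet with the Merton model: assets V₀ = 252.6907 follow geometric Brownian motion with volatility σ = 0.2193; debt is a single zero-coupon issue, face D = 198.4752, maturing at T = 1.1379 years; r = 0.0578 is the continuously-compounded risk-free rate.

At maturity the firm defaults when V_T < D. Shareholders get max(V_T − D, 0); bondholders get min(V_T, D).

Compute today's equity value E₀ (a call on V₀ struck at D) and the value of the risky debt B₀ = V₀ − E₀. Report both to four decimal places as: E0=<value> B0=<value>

d₁ = [ln(V₀/D) + (r + σ²/2)T] / (σ√T)
   = [ln(252.6907/198.4752) + (0.0578 + 0.5·0.2193²)·1.1379] / (0.2193·√1.1379)
   = [0.241502 + 0.093133] / 0.233933 = 1.430476
d₂ = d₁ − σ√T = 1.430476 − 0.233933 = 1.196543
N(d₁) = 0.923710,  N(d₂) = 0.884258,  e^(−rT) = 0.936346
E₀ = V₀·N(d₁) − D·e^(−rT)·N(d₂)
   = 252.6907·0.923710 − 198.4752·0.936346·0.884258 = 69.081191
B₀ = V₀ − E₀ = 252.6907 − 69.081191 = 183.609509

E0=69.0812 B0=183.6095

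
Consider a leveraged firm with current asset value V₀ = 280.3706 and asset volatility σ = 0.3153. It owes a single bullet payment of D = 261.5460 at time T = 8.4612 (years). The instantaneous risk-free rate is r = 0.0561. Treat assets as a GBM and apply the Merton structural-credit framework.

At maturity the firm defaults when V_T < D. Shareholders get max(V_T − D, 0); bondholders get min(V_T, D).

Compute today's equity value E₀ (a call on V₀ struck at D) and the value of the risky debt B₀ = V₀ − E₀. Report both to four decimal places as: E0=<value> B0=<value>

E0=149.2454 B0=131.1252

d₁ = [ln(V₀/D) + (r + σ²/2)T] / (σ√T)
   = [ln(280.3706/261.5460) + (0.0561 + 0.5·0.3153²)·8.4612] / (0.3153·√8.4612)
   = [0.069502 + 0.895255] / 0.917149 = 1.051908
d₂ = d₁ − σ√T = 1.051908 − 0.917149 = 0.134759
N(d₁) = 0.853579,  N(d₂) = 0.553599,  e^(−rT) = 0.622088
E₀ = V₀·N(d₁) − D·e^(−rT)·N(d₂)
   = 280.3706·0.853579 − 261.5460·0.622088·0.553599 = 149.245377
B₀ = V₀ − E₀ = 280.3706 − 149.245377 = 131.125223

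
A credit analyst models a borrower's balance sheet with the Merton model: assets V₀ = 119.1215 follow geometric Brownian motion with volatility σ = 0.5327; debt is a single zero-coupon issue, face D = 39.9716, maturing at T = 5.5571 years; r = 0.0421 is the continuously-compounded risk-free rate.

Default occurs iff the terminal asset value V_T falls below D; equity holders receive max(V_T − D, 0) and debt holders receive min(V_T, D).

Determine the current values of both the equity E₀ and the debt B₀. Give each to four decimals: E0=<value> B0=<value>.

E0=92.5707 B0=26.5508

d₁ = [ln(V₀/D) + (r + σ²/2)T] / (σ√T)
   = [ln(119.1215/39.9716) + (0.0421 + 0.5·0.5327²)·5.5571] / (0.5327·√5.5571)
   = [1.091975 + 1.022421] / 1.255760 = 1.683757
d₂ = d₁ − σ√T = 1.683757 − 1.255760 = 0.427997
N(d₁) = 0.953886,  N(d₂) = 0.665673,  e^(−rT) = 0.791398
E₀ = V₀·N(d₁) − D·e^(−rT)·N(d₂)
   = 119.1215·0.953886 − 39.9716·0.791398·0.665673 = 92.570750
B₀ = V₀ − E₀ = 119.1215 − 92.570750 = 26.550750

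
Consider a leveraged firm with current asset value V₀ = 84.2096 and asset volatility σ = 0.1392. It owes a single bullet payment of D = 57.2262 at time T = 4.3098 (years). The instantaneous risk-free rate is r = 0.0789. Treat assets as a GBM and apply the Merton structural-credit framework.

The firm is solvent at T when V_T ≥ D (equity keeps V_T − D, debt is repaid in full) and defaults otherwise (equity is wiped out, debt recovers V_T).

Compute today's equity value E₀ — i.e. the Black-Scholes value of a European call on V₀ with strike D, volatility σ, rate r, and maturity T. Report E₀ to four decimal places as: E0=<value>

d₁ = [ln(V₀/D) + (r + σ²/2)T] / (σ√T)
   = [ln(84.2096/57.2262) + (0.0789 + 0.5·0.1392²)·4.3098] / (0.1392·√4.3098)
   = [0.386297 + 0.381798] / 0.288980 = 2.657952
d₂ = d₁ − σ√T = 2.657952 − 0.288980 = 2.368972
N(d₁) = 0.996069,  N(d₂) = 0.991081,  e^(−rT) = 0.711740
E₀ = V₀·N(d₁) − D·e^(−rT)·N(d₂)
   = 84.2096·0.996069 − 57.2262·0.711740·0.991081 = 43.511698

E0=43.5117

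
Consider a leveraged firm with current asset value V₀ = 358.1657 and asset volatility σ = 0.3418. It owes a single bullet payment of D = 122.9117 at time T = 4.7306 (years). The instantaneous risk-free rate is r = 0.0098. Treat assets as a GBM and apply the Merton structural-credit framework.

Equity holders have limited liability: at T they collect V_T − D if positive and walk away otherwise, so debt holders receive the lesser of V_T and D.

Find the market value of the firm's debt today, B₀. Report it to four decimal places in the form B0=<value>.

B0=113.1044

d₁ = [ln(V₀/D) + (r + σ²/2)T] / (σ√T)
   = [ln(358.1657/122.9117) + (0.0098 + 0.5·0.3418²)·4.7306] / (0.3418·√4.7306)
   = [1.069530 + 0.322691] / 0.743413 = 1.872742
d₂ = d₁ − σ√T = 1.872742 − 0.743413 = 1.129329
N(d₁) = 0.969448,  N(d₂) = 0.870620,  e^(−rT) = 0.954698
E₀ = V₀·N(d₁) − D·e^(−rT)·N(d₂)
   = 358.1657·0.969448 − 122.9117·0.954698·0.870620 = 245.061285
B₀ = V₀ − E₀ = 358.1657 − 245.061285 = 113.104415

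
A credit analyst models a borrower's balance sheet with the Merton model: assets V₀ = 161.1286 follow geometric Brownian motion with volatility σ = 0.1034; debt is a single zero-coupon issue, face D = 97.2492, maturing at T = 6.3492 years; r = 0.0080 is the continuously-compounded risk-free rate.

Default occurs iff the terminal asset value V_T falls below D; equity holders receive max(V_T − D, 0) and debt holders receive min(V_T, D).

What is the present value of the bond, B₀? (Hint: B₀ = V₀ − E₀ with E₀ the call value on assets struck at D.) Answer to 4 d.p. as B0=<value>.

d₁ = [ln(V₀/D) + (r + σ²/2)T] / (σ√T)
   = [ln(161.1286/97.2492) + (0.0080 + 0.5·0.1034²)·6.3492] / (0.1034·√6.3492)
   = [0.504926 + 0.084735] / 0.260543 = 2.263197
d₂ = d₁ − σ√T = 2.263197 − 0.260543 = 2.002654
N(d₁) = 0.988188,  N(d₂) = 0.977393,  e^(−rT) = 0.950475
E₀ = V₀·N(d₁) − D·e^(−rT)·N(d₂)
   = 161.1286·0.988188 − 97.2492·0.950475·0.977393 = 68.882122
B₀ = V₀ − E₀ = 161.1286 − 68.882122 = 92.246478

B0=92.2465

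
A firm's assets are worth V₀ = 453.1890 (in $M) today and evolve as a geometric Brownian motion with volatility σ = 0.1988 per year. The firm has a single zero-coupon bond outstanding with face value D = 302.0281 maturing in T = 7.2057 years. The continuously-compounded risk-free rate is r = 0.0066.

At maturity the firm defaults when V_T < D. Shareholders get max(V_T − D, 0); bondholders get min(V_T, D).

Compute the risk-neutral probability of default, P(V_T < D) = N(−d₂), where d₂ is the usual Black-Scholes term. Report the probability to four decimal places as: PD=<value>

PD=0.2800

d₁ = [ln(V₀/D) + (r + σ²/2)T] / (σ√T)
   = [ln(453.1890/302.0281) + (0.0066 + 0.5·0.1988²)·7.2057] / (0.1988·√7.2057)
   = [0.405789 + 0.189947] / 0.533647 = 1.116349
d₂ = d₁ − σ√T = 1.116349 − 0.533647 = 0.582701
risk-neutral PD = N(−d₂) = N(-0.582701) = 0.280047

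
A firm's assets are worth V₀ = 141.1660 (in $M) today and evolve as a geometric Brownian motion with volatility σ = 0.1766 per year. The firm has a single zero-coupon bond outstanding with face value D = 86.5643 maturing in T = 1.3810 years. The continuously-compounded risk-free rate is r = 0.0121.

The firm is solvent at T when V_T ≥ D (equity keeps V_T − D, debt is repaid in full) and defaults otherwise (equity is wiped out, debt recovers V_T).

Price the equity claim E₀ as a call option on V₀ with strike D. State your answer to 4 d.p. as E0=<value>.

d₁ = [ln(V₀/D) + (r + σ²/2)T] / (σ√T)
   = [ln(141.1660/86.5643) + (0.0121 + 0.5·0.1766²)·1.3810] / (0.1766·√1.3810)
   = [0.489049 + 0.038245] / 0.207533 = 2.540770
d₂ = d₁ − σ√T = 2.540770 − 0.207533 = 2.333237
N(d₁) = 0.994470,  N(d₂) = 0.990182,  e^(−rT) = 0.983429
E₀ = V₀·N(d₁) − D·e^(−rT)·N(d₂)
   = 141.1660·0.994470 − 86.5643·0.983429·0.990182 = 56.091263

E0=56.0913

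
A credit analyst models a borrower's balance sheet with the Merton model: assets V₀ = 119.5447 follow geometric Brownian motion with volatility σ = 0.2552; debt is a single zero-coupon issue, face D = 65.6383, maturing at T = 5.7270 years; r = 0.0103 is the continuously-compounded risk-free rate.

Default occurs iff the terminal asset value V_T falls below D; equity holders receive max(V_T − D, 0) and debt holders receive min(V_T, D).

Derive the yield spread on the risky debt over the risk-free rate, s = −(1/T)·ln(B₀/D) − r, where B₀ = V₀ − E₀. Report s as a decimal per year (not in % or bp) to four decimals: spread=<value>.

d₁ = [ln(V₀/D) + (r + σ²/2)T] / (σ√T)
   = [ln(119.5447/65.6383) + (0.0103 + 0.5·0.2552²)·5.7270] / (0.2552·√5.7270)
   = [0.599531 + 0.245479] / 0.610723 = 1.383623
d₂ = d₁ − σ√T = 1.383623 − 0.610723 = 0.772900
N(d₁) = 0.916763,  N(d₂) = 0.780209,  e^(−rT) = 0.942718
E₀ = V₀·N(d₁) − D·e^(−rT)·N(d₂)
   = 119.5447·0.916763 − 65.6383·0.942718·0.780209 = 61.316059
B₀ = V₀ − E₀ = 119.5447 − 61.316059 = 58.228641
spread = −(1/T)·ln(B₀/D) − r = −(1/5.7270)·ln(58.228641/65.6383) − 0.0103 = 0.01061532

spread=0.0106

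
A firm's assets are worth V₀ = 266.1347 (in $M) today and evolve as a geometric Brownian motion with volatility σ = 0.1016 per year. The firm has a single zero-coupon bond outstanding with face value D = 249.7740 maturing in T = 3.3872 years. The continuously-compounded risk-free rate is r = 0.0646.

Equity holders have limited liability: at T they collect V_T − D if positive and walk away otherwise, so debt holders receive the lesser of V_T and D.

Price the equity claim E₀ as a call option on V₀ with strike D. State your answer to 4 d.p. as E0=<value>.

E0=66.6837

d₁ = [ln(V₀/D) + (r + σ²/2)T] / (σ√T)
   = [ln(266.1347/249.7740) + (0.0646 + 0.5·0.1016²)·3.3872] / (0.1016·√3.3872)
   = [0.063446 + 0.236295] / 0.186988 = 1.602997
d₂ = d₁ − σ√T = 1.602997 − 0.186988 = 1.416009
N(d₁) = 0.945532,  N(d₂) = 0.921614,  e^(−rT) = 0.803472
E₀ = V₀·N(d₁) − D·e^(−rT)·N(d₂)
   = 266.1347·0.945532 − 249.7740·0.803472·0.921614 = 66.683681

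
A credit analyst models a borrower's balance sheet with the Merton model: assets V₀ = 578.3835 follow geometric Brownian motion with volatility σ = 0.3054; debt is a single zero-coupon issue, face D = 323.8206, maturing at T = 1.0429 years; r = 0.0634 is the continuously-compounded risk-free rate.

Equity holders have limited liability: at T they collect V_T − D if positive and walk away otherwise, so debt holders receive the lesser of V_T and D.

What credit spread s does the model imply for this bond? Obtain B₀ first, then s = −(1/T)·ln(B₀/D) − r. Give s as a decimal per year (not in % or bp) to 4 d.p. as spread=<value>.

spread=0.0029

d₁ = [ln(V₀/D) + (r + σ²/2)T] / (σ√T)
   = [ln(578.3835/323.8206) + (0.0634 + 0.5·0.3054²)·1.0429] / (0.3054·√1.0429)
   = [0.580047 + 0.114755] / 0.311882 = 2.227774
d₂ = d₁ − σ√T = 2.227774 − 0.311882 = 1.915891
N(d₁) = 0.987052,  N(d₂) = 0.972311,  e^(−rT) = 0.936019
E₀ = V₀·N(d₁) − D·e^(−rT)·N(d₂)
   = 578.3835·0.987052 − 323.8206·0.936019·0.972311 = 276.185306
B₀ = V₀ − E₀ = 578.3835 − 276.185306 = 302.198194
spread = −(1/T)·ln(B₀/D) − r = −(1/1.0429)·ln(302.198194/323.8206) − 0.0634 = 0.00286387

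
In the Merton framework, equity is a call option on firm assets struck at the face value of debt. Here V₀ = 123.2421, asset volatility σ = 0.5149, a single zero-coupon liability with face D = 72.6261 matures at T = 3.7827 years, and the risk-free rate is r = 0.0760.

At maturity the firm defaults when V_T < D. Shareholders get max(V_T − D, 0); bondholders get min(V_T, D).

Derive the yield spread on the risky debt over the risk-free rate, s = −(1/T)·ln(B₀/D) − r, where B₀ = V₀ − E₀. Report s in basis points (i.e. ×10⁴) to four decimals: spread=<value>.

d₁ = [ln(V₀/D) + (r + σ²/2)T] / (σ√T)
   = [ln(123.2421/72.6261) + (0.0760 + 0.5·0.5149²)·3.7827] / (0.5149·√3.7827)
   = [0.528826 + 0.788924] / 1.001437 = 1.315859
d₂ = d₁ − σ√T = 1.315859 − 1.001437 = 0.314421
N(d₁) = 0.905889,  N(d₂) = 0.623399,  e^(−rT) = 0.750148
E₀ = V₀·N(d₁) − D·e^(−rT)·N(d₂)
   = 123.2421·0.905889 − 72.6261·0.750148·0.623399 = 77.680708
B₀ = V₀ − E₀ = 123.2421 − 77.680708 = 45.561392
spread = −(1/T)·ln(B₀/D) − r = −(1/3.7827)·ln(45.561392/72.6261) − 0.0760 = 0.04726213
in basis points: 0.04726213 × 10⁴ = 472.6213 bp

spread=472.6213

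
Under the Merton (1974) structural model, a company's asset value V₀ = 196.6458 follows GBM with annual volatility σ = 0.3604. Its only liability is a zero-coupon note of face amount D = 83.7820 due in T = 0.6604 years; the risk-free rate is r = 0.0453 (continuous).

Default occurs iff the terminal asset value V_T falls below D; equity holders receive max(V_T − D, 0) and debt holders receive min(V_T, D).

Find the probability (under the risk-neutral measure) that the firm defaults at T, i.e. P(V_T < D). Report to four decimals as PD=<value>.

PD=0.0021

d₁ = [ln(V₀/D) + (r + σ²/2)T] / (σ√T)
   = [ln(196.6458/83.7820) + (0.0453 + 0.5·0.3604²)·0.6604] / (0.3604·√0.6604)
   = [0.853186 + 0.072805] / 0.292879 = 3.161684
d₂ = d₁ − σ√T = 3.161684 − 0.292879 = 2.868805
risk-neutral PD = N(−d₂) = N(-2.868805) = 0.002060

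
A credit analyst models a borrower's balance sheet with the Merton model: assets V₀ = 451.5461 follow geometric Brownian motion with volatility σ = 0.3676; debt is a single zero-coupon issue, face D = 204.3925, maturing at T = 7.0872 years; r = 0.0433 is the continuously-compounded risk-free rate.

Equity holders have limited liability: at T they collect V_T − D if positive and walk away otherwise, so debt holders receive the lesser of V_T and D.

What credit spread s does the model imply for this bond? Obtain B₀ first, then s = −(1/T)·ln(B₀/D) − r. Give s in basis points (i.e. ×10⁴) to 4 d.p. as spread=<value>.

d₁ = [ln(V₀/D) + (r + σ²/2)T] / (σ√T)
   = [ln(451.5461/204.3925) + (0.0433 + 0.5·0.3676²)·7.0872] / (0.3676·√7.0872)
   = [0.792635 + 0.785722] / 0.978617 = 1.612844
d₂ = d₁ − σ√T = 1.612844 − 0.978617 = 0.634227
N(d₁) = 0.946611,  N(d₂) = 0.737034,  e^(−rT) = 0.735742
E₀ = V₀·N(d₁) − D·e^(−rT)·N(d₂)
   = 451.5461·0.946611 − 204.3925·0.735742·0.737034 = 316.603194
B₀ = V₀ − E₀ = 451.5461 − 316.603194 = 134.942906
spread = −(1/T)·ln(B₀/D) − r = −(1/7.0872)·ln(134.942906/204.3925) − 0.0433 = 0.01528314
in basis points: 0.01528314 × 10⁴ = 152.8314 bp

spread=152.8314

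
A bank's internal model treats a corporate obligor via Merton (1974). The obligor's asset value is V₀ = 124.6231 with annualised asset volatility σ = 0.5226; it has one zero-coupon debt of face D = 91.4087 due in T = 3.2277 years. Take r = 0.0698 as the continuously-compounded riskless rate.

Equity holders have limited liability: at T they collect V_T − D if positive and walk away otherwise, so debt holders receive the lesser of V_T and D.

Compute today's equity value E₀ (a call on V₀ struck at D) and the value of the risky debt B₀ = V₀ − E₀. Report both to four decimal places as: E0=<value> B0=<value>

d₁ = [ln(V₀/D) + (r + σ²/2)T] / (σ√T)
   = [ln(124.6231/91.4087) + (0.0698 + 0.5·0.5226²)·3.2277] / (0.5226·√3.2277)
   = [0.309953 + 0.666053] / 0.938893 = 1.039529
d₂ = d₁ − σ√T = 1.039529 − 0.938893 = 0.100637
N(d₁) = 0.850721,  N(d₂) = 0.540081,  e^(−rT) = 0.798282
E₀ = V₀·N(d₁) − D·e^(−rT)·N(d₂)
   = 124.6231·0.850721 − 91.4087·0.798282·0.540081 = 66.609821
B₀ = V₀ − E₀ = 124.6231 − 66.609821 = 58.013279

E0=66.6098 B0=58.0133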